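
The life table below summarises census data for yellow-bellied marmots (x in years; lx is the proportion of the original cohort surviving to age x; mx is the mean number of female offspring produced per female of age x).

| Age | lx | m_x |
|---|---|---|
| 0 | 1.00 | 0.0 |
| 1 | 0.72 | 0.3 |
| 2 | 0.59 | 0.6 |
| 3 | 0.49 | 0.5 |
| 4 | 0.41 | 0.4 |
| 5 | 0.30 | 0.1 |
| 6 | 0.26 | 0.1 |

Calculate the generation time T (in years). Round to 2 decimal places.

2.53

lx·mx: 0, 0.216, 0.354, 0.245, 0.164, 0.03, 0.026 → R0 = 1.035
x·lx·mx: 0, 0.216, 0.708, 0.735, 0.656, 0.15, 0.156 → Σ = 2.621
T = 2.621 / 1.035 = 2.532367… → 2.53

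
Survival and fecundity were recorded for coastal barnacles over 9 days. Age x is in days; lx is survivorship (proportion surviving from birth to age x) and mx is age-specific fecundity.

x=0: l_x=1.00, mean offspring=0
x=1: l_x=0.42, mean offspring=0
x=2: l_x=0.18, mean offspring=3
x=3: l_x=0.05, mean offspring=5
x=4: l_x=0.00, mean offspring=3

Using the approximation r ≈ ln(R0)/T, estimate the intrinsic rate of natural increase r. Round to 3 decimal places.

R0 = Σ lx·mx = 0 + 0 + 0.54 + 0.25 + 0 = 0.79
Σ x·lx·mx = 1.83; T = 1.83/0.79 = 2.31646…
r ≈ ln(R0)/T = ln(0.79)/2.31646… = -0.10176… → -0.102

-0.102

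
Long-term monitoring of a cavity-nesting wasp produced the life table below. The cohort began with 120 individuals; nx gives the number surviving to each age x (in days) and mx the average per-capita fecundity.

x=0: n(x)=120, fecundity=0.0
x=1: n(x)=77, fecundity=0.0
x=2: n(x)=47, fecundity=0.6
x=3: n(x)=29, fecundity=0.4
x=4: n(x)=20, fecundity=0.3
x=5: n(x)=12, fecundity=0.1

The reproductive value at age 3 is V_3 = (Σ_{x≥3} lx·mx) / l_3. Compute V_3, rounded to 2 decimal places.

0.65

lx = nx/n0 = nx/120: 1, 0.64167…, 0.39167…, 0.24167…, 0.16667…, 0.1
lx·mx for x ≥ 3: 0.096667…, 0.05…, 0.01 → sum = 0.156667…
V_3 = 0.156667… / l_3 = 0.156667… / 0.241667… = 0.648276… → 0.65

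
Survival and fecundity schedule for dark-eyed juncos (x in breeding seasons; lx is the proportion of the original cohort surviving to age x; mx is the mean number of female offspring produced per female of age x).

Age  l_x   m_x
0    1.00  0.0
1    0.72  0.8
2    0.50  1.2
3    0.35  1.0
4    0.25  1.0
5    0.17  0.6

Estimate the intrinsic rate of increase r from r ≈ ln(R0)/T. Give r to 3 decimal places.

0.273

R0 = Σ lx·mx = 0 + 0.576 + 0.6 + 0.35 + 0.25 + 0.102 = 1.878
Σ x·lx·mx = 4.336; T = 4.336/1.878 = 2.30884…
r ≈ ln(R0)/T = ln(1.878)/2.30884… = 0.27295… → 0.273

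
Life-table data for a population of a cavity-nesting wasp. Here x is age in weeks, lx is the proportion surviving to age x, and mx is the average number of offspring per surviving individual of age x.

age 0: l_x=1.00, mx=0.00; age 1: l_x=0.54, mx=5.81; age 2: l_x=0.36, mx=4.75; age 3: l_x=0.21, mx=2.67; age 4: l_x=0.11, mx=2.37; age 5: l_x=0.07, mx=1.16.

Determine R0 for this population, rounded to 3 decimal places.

5.750

lx·mx by age: 0, 3.1374, 1.71, 0.5607, 0.2607, 0.0812
R0 = Σ lx·mx = 5.75 → 5.750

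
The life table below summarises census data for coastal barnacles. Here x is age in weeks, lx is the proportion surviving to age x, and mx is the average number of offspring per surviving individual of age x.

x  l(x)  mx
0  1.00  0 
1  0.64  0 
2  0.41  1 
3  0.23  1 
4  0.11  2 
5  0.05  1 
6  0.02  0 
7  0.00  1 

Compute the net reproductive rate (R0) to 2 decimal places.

0.91

lx·mx by age: 0, 0, 0.41, 0.23, 0.22, 0.05, 0, 0
R0 = Σ lx·mx = 0.91 → 0.91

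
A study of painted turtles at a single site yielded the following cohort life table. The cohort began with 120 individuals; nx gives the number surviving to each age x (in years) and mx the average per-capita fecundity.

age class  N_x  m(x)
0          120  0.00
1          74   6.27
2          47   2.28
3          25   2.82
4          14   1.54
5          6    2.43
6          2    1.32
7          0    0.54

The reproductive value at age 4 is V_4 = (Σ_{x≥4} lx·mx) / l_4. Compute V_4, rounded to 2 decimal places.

lx = nx/n0 = nx/120: 1, 0.61667…, 0.39167…, 0.20833…, 0.11667…, 0.05, 0.01667…, 0
lx·mx for x ≥ 4: 0.179667…, 0.1215, 0.022…, 0 → sum = 0.323167…
V_4 = 0.323167… / l_4 = 0.323167… / 0.116667… = 2.77… → 2.77

2.77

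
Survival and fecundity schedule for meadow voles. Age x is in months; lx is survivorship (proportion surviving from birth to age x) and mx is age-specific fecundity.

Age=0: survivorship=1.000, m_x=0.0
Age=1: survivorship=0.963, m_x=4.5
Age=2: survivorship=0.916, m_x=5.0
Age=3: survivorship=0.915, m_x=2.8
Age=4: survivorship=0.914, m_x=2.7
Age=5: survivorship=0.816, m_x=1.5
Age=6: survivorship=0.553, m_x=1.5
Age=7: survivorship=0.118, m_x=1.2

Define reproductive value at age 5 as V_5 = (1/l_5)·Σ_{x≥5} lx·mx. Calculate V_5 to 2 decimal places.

2.69

lx·mx for x ≥ 5: 1.224, 0.8295, 0.1416 → sum = 2.1951
V_5 = 2.1951 / l_5 = 2.1951 / 0.816 = 2.690074… → 2.69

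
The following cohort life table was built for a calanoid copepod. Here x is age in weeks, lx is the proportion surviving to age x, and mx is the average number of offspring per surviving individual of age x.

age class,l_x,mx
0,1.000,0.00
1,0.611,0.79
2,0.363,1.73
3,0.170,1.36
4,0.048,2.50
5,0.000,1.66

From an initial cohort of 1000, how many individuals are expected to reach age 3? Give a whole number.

Expected survivors = N0 · l_3 = 1000 × 0.170 = 170 → 170

170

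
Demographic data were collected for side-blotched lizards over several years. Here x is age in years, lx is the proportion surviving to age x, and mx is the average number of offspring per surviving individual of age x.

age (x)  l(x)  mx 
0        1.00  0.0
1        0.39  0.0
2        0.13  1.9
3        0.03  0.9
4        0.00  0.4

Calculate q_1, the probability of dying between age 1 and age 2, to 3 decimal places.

q_1 = (l_1 − l_2) / l_1 = (0.39 − 0.13) / 0.39
     = 0.26 / 0.39 = 0.666667… → 0.667

0.667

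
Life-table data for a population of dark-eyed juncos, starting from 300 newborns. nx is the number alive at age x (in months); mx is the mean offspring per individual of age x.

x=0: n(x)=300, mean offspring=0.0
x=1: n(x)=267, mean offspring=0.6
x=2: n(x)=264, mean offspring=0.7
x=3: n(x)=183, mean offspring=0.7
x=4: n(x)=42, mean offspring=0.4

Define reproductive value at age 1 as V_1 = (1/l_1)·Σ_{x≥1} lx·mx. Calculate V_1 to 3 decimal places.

1.835

lx = nx/n0 = nx/300: 1, 0.89, 0.88, 0.61, 0.14
lx·mx for x ≥ 1: 0.534, 0.616, 0.427, 0.056 → sum = 1.633
V_1 = 1.633 / l_1 = 1.633 / 0.89 = 1.834831… → 1.835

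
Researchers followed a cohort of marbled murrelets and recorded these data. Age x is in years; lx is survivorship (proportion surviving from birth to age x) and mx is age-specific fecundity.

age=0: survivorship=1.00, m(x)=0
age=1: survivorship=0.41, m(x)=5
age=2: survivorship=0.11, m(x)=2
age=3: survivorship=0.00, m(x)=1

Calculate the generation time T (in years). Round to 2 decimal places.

1.10

lx·mx: 0, 2.05, 0.22, 0 → R0 = 2.27
x·lx·mx: 0, 2.05, 0.44, 0 → Σ = 2.49
T = 2.49 / 2.27 = 1.096916… → 1.10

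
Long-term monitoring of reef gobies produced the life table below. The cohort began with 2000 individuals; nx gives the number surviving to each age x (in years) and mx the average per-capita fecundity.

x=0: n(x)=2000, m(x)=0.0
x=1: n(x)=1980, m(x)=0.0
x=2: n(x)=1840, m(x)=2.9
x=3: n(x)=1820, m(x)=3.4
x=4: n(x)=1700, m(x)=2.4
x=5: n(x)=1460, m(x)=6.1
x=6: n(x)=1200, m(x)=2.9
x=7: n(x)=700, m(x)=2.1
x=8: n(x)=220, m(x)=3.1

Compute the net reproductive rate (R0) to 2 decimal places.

15.07

lx = nx/n0 = nx/2000: 1, 0.99, 0.92, 0.91, 0.85, 0.73, 0.6, 0.35, 0.11
lx·mx by age: 0, 0, 2.668, 3.094, 2.04, 4.453, 1.74, 0.735, 0.341
R0 = Σ lx·mx = 15.071 → 15.07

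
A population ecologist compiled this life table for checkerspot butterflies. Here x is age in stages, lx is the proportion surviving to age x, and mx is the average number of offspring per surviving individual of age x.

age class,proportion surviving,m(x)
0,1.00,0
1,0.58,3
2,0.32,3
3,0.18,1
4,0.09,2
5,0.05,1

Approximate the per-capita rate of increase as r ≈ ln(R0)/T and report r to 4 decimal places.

R0 = Σ lx·mx = 0 + 1.74 + 0.96 + 0.18 + 0.18 + 0.05 = 3.11
Σ x·lx·mx = 5.17; T = 5.17/3.11 = 1.66238…
r ≈ ln(R0)/T = ln(3.11)/1.66238… = 0.682529… → 0.6825

0.6825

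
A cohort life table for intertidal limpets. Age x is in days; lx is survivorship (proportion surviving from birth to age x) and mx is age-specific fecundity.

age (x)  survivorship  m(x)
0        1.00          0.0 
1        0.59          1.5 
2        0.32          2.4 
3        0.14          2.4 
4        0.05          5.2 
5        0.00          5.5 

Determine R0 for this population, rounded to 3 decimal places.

lx·mx by age: 0, 0.885, 0.768, 0.336, 0.26, 0
R0 = Σ lx·mx = 2.249 → 2.249

2.249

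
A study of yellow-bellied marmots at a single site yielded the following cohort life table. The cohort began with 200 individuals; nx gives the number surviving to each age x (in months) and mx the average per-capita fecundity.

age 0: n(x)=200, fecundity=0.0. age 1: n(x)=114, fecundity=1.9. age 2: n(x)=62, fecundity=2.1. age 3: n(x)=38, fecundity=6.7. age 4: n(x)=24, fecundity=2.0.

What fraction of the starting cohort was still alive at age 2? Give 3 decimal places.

0.310

l_2 = n_2/n_0 = 62/200 = 0.31 → 0.310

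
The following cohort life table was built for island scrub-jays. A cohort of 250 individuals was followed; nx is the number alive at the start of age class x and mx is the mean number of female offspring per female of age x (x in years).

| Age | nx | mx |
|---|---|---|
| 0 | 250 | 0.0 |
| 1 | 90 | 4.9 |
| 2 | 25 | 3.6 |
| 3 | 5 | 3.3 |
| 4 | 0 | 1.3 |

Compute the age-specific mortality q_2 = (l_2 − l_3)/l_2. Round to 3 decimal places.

lx = nx/n0 = nx/250: 1, 0.36, 0.1, 0.02, 0
q_2 = (l_2 − l_3) / l_2 = (0.1 − 0.02) / 0.1
     = 0.08 / 0.1 = 0.8 → 0.800

0.800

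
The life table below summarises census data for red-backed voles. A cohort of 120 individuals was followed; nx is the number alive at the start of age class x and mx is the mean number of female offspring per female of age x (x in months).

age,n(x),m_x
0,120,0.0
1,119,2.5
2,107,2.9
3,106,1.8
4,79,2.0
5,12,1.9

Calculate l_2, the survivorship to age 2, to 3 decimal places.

l_2 = n_2/n_0 = 107/120 = 0.891667… → 0.892

0.892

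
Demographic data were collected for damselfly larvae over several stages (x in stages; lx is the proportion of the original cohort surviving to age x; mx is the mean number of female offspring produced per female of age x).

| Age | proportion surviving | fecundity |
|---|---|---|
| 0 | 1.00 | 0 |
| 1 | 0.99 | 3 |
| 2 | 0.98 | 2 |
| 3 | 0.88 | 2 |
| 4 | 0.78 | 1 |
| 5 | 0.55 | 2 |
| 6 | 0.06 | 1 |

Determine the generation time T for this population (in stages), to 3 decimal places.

2.451

lx·mx: 0, 2.97, 1.96, 1.76, 0.78, 1.1, 0.06 → R0 = 8.63
x·lx·mx: 0, 2.97, 3.92, 5.28, 3.12, 5.5, 0.36 → Σ = 21.15
T = 21.15 / 8.63 = 2.450753… → 2.451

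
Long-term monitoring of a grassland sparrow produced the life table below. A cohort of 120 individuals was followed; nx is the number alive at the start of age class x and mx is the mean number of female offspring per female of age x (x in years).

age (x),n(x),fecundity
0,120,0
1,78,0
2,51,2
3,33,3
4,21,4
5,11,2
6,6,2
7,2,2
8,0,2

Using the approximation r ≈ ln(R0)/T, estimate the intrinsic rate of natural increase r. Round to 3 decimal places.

lx = nx/n0 = nx/120: 1, 0.65, 0.425, 0.275, 0.175, 0.09167…, 0.05, 0.01667…, 0
R0 = Σ lx·mx = 0 + 0 + 0.85 + 0.825 + 0.7 + 0.18333… + 0.1 + 0.03333… + 0 = 2.691667…
Σ x·lx·mx = 8.725…; T = 8.725…/2.691667… = 3.24149…
r ≈ ln(R0)/T = ln(2.691667…)/3.24149… = 0.30547… → 0.305

0.305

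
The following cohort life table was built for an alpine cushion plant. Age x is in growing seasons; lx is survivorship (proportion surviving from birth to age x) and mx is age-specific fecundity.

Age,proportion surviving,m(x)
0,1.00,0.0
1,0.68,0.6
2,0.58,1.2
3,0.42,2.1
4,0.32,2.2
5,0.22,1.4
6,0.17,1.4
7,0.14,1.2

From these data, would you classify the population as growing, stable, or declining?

growing

R0 = Σ lx·mx = 0 + 0.408 + 0.696 + 0.882 + 0.704 + 0.308 + 0.238 + 0.168 = 3.404
R0 > 1, so the population is growing.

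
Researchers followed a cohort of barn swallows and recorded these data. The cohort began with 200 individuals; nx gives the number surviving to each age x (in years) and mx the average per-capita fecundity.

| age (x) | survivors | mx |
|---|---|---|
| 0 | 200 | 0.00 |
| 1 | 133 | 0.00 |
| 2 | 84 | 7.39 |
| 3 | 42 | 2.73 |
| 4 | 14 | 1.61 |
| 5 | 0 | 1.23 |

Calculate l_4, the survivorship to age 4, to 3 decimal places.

0.070

l_4 = n_4/n_0 = 14/200 = 0.07 → 0.070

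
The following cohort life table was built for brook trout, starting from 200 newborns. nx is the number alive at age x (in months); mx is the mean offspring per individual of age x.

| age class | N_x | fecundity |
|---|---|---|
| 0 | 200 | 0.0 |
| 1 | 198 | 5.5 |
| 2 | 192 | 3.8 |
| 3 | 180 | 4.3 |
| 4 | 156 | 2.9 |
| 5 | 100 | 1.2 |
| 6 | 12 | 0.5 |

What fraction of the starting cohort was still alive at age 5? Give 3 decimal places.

0.500

l_5 = n_5/n_0 = 100/200 = 0.5 → 0.500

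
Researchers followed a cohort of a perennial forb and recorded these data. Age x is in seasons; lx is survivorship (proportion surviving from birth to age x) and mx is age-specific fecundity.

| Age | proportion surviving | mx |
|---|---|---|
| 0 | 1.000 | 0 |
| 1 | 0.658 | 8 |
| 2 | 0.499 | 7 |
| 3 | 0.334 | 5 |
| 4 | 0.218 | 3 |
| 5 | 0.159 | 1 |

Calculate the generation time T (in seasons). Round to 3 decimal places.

1.839

lx·mx: 0, 5.264, 3.493, 1.67, 0.654, 0.159 → R0 = 11.24
x·lx·mx: 0, 5.264, 6.986, 5.01, 2.616, 0.795 → Σ = 20.671
T = 20.671 / 11.24 = 1.839057… → 1.839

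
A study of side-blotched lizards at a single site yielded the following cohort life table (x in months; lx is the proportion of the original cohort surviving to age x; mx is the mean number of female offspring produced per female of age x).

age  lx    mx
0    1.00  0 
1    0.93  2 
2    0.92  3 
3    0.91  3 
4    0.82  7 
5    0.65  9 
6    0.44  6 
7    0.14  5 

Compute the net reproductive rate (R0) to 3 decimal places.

22.280

lx·mx by age: 0, 1.86, 2.76, 2.73, 5.74, 5.85, 2.64, 0.7
R0 = Σ lx·mx = 22.28 → 22.280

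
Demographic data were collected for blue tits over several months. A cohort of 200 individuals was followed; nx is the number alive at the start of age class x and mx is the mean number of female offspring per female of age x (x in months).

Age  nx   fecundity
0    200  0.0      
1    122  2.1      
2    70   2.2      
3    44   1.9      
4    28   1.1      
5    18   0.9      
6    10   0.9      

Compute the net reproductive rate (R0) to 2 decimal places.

2.75

lx = nx/n0 = nx/200: 1, 0.61, 0.35, 0.22, 0.14, 0.09, 0.05
lx·mx by age: 0, 1.281, 0.77, 0.418, 0.154, 0.081, 0.045
R0 = Σ lx·mx = 2.749 → 2.75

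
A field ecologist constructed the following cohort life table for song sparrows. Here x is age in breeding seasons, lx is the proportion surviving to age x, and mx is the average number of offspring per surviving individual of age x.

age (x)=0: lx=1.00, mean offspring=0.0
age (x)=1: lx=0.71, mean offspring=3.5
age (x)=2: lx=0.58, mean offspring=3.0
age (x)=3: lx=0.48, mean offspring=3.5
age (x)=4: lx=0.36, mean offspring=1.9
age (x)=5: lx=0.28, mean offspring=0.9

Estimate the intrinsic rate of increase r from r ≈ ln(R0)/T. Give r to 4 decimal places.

0.8769

R0 = Σ lx·mx = 0 + 2.485 + 1.74 + 1.68 + 0.684 + 0.252 = 6.841
Σ x·lx·mx = 15.001; T = 15.001/6.841 = 2.19281…
r ≈ ln(R0)/T = ln(6.841)/2.19281… = 0.876928… → 0.8769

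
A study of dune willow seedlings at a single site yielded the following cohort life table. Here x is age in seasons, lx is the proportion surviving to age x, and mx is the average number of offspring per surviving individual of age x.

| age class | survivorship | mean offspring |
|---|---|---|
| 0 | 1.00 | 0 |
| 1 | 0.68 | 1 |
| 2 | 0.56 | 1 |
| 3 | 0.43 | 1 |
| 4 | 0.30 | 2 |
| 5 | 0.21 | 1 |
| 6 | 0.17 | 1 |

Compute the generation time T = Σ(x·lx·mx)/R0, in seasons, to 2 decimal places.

2.85

lx·mx: 0, 0.68, 0.56, 0.43, 0.6, 0.21, 0.17 → R0 = 2.65
x·lx·mx: 0, 0.68, 1.12, 1.29, 2.4, 1.05, 1.02 → Σ = 7.56
T = 7.56 / 2.65 = 2.85283… → 2.85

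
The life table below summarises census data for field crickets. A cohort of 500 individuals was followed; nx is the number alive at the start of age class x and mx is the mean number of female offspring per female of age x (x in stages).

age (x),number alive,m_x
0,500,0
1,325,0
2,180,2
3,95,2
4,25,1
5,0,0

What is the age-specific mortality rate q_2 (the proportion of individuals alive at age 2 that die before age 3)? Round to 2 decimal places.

0.47

lx = nx/n0 = nx/500: 1, 0.65, 0.36, 0.19, 0.05, 0
q_2 = (l_2 − l_3) / l_2 = (0.36 − 0.19) / 0.36
     = 0.17 / 0.36 = 0.472222… → 0.47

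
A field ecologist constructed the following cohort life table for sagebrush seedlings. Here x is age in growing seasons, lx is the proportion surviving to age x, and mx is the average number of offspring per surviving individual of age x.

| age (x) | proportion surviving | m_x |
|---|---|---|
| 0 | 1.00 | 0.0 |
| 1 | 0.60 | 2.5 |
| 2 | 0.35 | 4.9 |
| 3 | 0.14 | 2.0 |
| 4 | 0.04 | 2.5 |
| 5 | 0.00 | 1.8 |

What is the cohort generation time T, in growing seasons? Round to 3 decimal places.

1.716

lx·mx: 0, 1.5, 1.715, 0.28, 0.1, 0 → R0 = 3.595
x·lx·mx: 0, 1.5, 3.43, 0.84, 0.4, 0 → Σ = 6.17
T = 6.17 / 3.595 = 1.716273… → 1.716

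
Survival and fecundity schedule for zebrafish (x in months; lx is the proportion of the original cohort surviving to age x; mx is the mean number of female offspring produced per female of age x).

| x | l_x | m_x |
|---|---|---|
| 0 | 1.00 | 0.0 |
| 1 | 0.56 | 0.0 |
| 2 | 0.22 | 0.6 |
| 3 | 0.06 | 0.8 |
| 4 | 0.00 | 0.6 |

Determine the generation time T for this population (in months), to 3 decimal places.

lx·mx: 0, 0, 0.132, 0.048, 0 → R0 = 0.18
x·lx·mx: 0, 0, 0.264, 0.144, 0 → Σ = 0.408
T = 0.408 / 0.18 = 2.266667… → 2.267

2.267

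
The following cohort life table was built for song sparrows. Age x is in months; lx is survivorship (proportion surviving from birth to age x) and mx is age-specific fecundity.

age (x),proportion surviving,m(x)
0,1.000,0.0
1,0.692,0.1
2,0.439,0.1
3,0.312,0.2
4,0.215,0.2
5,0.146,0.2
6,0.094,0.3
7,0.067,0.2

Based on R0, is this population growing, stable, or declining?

declining

R0 = Σ lx·mx = 0 + 0.0692 + 0.0439 + 0.0624 + 0.043 + 0.0292 + 0.0282 + 0.0134 = 0.2893
R0 < 1, so the population is declining.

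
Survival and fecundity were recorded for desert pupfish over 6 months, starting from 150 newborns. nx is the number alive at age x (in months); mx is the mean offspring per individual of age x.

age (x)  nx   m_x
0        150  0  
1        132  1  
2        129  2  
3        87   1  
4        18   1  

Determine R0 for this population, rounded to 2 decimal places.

lx = nx/n0 = nx/150: 1, 0.88, 0.86, 0.58, 0.12
lx·mx by age: 0, 0.88, 1.72, 0.58, 0.12
R0 = Σ lx·mx = 3.3 → 3.30

3.30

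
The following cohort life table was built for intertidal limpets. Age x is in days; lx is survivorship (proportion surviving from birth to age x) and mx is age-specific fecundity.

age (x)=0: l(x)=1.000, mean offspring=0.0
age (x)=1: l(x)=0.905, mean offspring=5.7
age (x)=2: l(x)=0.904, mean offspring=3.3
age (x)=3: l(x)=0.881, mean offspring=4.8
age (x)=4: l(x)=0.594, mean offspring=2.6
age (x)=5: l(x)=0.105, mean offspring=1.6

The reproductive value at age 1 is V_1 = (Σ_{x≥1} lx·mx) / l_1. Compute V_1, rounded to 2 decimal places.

15.56

lx·mx for x ≥ 1: 5.1585, 2.9832, 4.2288, 1.5444, 0.168 → sum = 14.0829
V_1 = 14.0829 / l_1 = 14.0829 / 0.905 = 15.561215… → 15.56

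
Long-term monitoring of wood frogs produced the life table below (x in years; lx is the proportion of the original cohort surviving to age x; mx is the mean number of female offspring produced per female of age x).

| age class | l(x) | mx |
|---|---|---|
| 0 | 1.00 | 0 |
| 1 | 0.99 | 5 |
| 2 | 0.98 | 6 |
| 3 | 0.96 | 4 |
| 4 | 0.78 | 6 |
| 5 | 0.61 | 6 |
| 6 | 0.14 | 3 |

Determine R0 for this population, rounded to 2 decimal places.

23.43

lx·mx by age: 0, 4.95, 5.88, 3.84, 4.68, 3.66, 0.42
R0 = Σ lx·mx = 23.43 → 23.43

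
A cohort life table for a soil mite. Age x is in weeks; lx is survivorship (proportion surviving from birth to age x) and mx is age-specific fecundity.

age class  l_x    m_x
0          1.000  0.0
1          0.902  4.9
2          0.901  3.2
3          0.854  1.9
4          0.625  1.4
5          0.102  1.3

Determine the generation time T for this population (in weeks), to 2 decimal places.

lx·mx: 0, 4.4198, 2.8832, 1.6226, 0.875, 0.1326 → R0 = 9.9332
x·lx·mx: 0, 4.4198, 5.7664, 4.8678, 3.5, 0.663 → Σ = 19.217
T = 19.217 / 9.9332 = 1.934623… → 1.93

1.93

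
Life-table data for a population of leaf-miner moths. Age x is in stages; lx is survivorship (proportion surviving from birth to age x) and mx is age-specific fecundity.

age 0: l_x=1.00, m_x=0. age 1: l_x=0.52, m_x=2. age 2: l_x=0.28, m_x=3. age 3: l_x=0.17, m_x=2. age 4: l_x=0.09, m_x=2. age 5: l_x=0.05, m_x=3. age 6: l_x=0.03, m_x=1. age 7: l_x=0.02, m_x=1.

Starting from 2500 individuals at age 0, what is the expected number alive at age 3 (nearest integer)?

425

Expected survivors = N0 · l_3 = 2500 × 0.17 = 425 → 425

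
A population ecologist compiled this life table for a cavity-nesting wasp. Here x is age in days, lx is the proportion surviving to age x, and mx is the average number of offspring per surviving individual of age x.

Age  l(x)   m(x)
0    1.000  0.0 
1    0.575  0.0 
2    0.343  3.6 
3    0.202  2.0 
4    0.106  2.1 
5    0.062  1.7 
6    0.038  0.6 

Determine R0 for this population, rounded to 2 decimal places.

lx·mx by age: 0, 0, 1.2348, 0.404, 0.2226, 0.1054, 0.0228
R0 = Σ lx·mx = 1.9896 → 1.99

1.99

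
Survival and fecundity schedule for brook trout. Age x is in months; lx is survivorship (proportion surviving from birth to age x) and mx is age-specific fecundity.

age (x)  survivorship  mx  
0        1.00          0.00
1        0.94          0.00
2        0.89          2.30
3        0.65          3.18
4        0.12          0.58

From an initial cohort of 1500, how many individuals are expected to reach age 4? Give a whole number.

180

Expected survivors = N0 · l_4 = 1500 × 0.12 = 180 → 180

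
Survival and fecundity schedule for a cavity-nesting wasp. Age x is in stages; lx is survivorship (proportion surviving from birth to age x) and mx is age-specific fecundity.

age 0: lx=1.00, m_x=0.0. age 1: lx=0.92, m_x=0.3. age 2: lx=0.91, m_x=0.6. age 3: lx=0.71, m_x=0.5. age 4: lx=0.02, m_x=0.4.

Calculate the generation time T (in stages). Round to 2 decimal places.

2.08

lx·mx: 0, 0.276, 0.546, 0.355, 0.008 → R0 = 1.185
x·lx·mx: 0, 0.276, 1.092, 1.065, 0.032 → Σ = 2.465
T = 2.465 / 1.185 = 2.080169… → 2.08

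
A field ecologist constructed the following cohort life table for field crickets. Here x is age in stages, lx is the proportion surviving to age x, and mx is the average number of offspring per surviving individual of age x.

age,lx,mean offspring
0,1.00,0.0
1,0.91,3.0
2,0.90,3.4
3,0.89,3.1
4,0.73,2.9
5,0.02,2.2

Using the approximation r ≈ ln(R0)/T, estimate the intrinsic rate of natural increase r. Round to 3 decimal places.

0.984

R0 = Σ lx·mx = 0 + 2.73 + 3.06 + 2.759 + 2.117 + 0.044 = 10.71
Σ x·lx·mx = 25.815; T = 25.815/10.71 = 2.41036…
r ≈ ln(R0)/T = ln(10.71)/2.41036… = 0.98374… → 0.984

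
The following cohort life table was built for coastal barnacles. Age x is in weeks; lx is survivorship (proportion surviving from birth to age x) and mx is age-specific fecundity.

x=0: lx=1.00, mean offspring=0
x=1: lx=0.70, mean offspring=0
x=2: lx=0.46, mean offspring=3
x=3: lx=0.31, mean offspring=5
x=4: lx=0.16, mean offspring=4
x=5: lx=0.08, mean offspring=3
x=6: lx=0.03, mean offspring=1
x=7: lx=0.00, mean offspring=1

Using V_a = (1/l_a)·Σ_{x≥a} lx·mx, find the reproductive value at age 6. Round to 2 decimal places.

1.00

lx·mx for x ≥ 6: 0.03, 0 → sum = 0.03
V_6 = 0.03 / l_6 = 0.03 / 0.03 = 1 → 1.00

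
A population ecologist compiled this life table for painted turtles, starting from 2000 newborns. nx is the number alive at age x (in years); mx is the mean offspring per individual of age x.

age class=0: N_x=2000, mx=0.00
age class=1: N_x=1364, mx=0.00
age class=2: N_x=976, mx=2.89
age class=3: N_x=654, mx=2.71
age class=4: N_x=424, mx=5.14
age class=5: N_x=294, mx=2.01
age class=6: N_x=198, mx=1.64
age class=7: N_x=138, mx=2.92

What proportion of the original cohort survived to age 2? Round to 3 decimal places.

l_2 = n_2/n_0 = 976/2000 = 0.488 → 0.488

0.488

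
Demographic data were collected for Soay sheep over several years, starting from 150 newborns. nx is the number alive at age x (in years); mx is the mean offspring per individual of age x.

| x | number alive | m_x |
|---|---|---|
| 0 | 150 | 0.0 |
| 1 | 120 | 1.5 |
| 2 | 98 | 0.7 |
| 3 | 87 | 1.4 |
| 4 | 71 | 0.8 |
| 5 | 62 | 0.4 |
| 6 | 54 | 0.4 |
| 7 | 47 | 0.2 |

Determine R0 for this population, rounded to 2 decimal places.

lx = nx/n0 = nx/150: 1, 0.8, 0.65333…, 0.58, 0.47333…, 0.41333…, 0.36, 0.31333…
lx·mx by age: 0, 1.2, 0.457333…, 0.812, 0.378667…, 0.165333…, 0.144, 0.062667…
R0 = Σ lx·mx = 3.22… → 3.22

3.22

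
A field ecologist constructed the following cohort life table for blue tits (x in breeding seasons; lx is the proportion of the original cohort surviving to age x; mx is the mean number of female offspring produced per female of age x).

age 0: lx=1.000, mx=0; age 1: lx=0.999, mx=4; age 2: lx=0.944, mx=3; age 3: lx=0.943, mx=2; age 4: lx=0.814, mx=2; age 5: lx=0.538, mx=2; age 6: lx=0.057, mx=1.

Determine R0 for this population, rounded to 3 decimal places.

11.475

lx·mx by age: 0, 3.996, 2.832, 1.886, 1.628, 1.076, 0.057
R0 = Σ lx·mx = 11.475 → 11.475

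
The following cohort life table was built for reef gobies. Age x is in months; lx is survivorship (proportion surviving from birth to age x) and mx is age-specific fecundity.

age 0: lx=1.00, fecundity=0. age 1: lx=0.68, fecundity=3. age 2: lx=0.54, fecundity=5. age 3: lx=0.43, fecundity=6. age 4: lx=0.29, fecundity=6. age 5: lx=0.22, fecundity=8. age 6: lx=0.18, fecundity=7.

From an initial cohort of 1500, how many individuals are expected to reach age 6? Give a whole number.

Expected survivors = N0 · l_6 = 1500 × 0.18 = 270 → 270

270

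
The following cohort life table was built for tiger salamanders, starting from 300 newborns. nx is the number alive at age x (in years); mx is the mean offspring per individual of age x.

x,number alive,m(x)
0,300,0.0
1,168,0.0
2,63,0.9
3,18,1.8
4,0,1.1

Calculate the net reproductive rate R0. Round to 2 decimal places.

lx = nx/n0 = nx/300: 1, 0.56, 0.21, 0.06, 0
lx·mx by age: 0, 0, 0.189, 0.108, 0
R0 = Σ lx·mx = 0.297 → 0.30

0.30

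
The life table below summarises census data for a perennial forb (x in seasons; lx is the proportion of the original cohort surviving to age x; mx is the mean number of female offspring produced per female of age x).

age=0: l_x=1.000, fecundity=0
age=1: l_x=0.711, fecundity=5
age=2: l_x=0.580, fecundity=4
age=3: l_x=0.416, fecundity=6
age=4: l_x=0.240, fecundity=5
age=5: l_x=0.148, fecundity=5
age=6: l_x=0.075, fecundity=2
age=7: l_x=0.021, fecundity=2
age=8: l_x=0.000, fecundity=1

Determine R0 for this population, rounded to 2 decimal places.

lx·mx by age: 0, 3.555, 2.32, 2.496, 1.2, 0.74, 0.15, 0.042, 0
R0 = Σ lx·mx = 10.503 → 10.50

10.50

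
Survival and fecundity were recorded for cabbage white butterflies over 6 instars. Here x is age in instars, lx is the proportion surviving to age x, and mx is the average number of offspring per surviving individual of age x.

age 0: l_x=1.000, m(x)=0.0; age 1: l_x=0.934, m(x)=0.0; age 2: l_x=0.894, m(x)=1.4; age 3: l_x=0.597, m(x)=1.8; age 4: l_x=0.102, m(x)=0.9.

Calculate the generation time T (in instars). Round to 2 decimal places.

lx·mx: 0, 0, 1.2516, 1.0746, 0.0918 → R0 = 2.418
x·lx·mx: 0, 0, 2.5032, 3.2238, 0.3672 → Σ = 6.0942
T = 6.0942 / 2.418 = 2.520347… → 2.52

2.52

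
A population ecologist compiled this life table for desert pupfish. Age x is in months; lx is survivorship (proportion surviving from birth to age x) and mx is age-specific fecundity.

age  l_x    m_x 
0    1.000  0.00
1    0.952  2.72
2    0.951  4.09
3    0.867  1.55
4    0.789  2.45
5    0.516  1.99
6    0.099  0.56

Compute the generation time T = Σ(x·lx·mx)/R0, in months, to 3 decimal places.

2.546

lx·mx: 0, 2.58944, 3.88959, 1.34385, 1.93305, 1.02684, 0.05544 → R0 = 10.83821
x·lx·mx: 0, 2.58944, 7.77918, 4.03155, 7.7322, 5.1342, 0.33264 → Σ = 27.59921
T = 27.59921 / 10.83821 = 2.546473… → 2.546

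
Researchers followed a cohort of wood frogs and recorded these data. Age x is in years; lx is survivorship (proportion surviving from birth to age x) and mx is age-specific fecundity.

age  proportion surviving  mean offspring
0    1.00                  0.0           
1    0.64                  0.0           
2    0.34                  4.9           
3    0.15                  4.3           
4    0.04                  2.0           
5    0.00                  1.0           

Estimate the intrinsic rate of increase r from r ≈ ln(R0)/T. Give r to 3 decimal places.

R0 = Σ lx·mx = 0 + 0 + 1.666 + 0.645 + 0.08 + 0 = 2.391
Σ x·lx·mx = 5.587; T = 5.587/2.391 = 2.33668…
r ≈ ln(R0)/T = ln(2.391)/2.33668… = 0.37306… → 0.373

0.373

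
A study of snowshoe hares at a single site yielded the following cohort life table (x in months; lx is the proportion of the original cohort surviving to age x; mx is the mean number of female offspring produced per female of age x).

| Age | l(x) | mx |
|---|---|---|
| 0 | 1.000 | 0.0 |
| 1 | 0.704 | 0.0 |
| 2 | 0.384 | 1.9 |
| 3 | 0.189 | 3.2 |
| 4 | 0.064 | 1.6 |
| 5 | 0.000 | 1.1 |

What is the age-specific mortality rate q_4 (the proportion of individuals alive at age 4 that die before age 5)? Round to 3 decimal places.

1.000

q_4 = (l_4 − l_5) / l_4 = (0.064 − 0) / 0.064
     = 0.064 / 0.064 = 1 → 1.000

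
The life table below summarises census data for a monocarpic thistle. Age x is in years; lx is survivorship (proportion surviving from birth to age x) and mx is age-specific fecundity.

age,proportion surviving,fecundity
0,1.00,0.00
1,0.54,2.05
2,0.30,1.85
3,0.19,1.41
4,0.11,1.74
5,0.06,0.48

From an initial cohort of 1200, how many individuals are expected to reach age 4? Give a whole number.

132

Expected survivors = N0 · l_4 = 1200 × 0.11 = 132 → 132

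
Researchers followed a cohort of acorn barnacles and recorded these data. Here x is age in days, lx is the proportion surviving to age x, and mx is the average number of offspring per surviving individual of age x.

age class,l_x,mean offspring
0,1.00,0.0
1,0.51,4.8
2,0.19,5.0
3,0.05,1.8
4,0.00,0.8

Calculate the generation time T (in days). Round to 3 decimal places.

lx·mx: 0, 2.448, 0.95, 0.09, 0 → R0 = 3.488
x·lx·mx: 0, 2.448, 1.9, 0.27, 0 → Σ = 4.618
T = 4.618 / 3.488 = 1.323968… → 1.324

1.324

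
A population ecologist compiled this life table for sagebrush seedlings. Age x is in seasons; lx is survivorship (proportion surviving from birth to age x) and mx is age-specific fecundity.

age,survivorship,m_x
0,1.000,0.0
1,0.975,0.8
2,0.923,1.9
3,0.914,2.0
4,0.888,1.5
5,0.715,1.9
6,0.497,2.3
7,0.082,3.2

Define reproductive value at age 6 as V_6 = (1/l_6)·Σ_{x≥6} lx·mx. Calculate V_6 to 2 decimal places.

2.83

lx·mx for x ≥ 6: 1.1431, 0.2624 → sum = 1.4055
V_6 = 1.4055 / l_6 = 1.4055 / 0.497 = 2.827968… → 2.83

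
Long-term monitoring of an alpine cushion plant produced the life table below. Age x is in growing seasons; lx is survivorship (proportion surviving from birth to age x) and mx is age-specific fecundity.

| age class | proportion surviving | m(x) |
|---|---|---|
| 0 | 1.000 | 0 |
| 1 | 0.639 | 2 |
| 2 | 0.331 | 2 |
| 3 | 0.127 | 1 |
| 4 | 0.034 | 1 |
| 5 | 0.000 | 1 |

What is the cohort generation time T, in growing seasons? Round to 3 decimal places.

1.485

lx·mx: 0, 1.278, 0.662, 0.127, 0.034, 0 → R0 = 2.101
x·lx·mx: 0, 1.278, 1.324, 0.381, 0.136, 0 → Σ = 3.119
T = 3.119 / 2.101 = 1.484531… → 1.485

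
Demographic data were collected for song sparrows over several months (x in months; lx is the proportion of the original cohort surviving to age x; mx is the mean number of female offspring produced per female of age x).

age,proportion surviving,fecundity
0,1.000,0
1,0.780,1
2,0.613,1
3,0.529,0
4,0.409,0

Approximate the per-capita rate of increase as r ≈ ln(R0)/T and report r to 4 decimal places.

0.2302

R0 = Σ lx·mx = 0 + 0.78 + 0.613 + 0 + 0 = 1.393
Σ x·lx·mx = 2.006; T = 2.006/1.393 = 1.44006…
r ≈ ln(R0)/T = ln(1.393)/1.44006… = 0.230171… → 0.2302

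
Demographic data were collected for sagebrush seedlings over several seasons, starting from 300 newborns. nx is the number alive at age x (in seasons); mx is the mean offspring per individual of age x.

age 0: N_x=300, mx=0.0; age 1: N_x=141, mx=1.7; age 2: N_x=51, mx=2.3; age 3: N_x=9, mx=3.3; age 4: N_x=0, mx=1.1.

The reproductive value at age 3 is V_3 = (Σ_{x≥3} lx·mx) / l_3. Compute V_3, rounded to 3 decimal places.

3.300

lx = nx/n0 = nx/300: 1, 0.47, 0.17, 0.03, 0
lx·mx for x ≥ 3: 0.099, 0 → sum = 0.099
V_3 = 0.099 / l_3 = 0.099 / 0.03 = 3.3 → 3.300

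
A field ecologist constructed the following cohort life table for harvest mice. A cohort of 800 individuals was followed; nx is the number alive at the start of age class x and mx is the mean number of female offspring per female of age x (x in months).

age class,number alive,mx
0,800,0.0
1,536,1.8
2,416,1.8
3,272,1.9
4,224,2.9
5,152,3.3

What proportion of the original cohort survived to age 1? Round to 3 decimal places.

0.670

l_1 = n_1/n_0 = 536/800 = 0.67 → 0.670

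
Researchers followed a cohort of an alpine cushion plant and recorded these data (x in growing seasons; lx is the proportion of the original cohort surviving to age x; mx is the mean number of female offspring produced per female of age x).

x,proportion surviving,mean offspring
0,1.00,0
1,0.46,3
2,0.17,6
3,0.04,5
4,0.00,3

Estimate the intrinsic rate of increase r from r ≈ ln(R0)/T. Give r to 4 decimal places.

0.6180

R0 = Σ lx·mx = 0 + 1.38 + 1.02 + 0.2 + 0 = 2.6
Σ x·lx·mx = 4.02; T = 4.02/2.6 = 1.54615…
r ≈ ln(R0)/T = ln(2.6)/1.54615… = 0.617992… → 0.6180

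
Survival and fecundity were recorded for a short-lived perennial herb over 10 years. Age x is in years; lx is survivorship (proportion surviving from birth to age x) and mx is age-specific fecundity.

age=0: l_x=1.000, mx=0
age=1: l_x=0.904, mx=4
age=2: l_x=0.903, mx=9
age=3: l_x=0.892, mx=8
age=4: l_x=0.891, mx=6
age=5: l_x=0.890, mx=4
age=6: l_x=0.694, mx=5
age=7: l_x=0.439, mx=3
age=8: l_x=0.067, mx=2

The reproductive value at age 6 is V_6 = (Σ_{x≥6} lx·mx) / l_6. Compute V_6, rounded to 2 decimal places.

lx·mx for x ≥ 6: 3.47, 1.317, 0.134 → sum = 4.921
V_6 = 4.921 / l_6 = 4.921 / 0.694 = 7.090778… → 7.09

7.09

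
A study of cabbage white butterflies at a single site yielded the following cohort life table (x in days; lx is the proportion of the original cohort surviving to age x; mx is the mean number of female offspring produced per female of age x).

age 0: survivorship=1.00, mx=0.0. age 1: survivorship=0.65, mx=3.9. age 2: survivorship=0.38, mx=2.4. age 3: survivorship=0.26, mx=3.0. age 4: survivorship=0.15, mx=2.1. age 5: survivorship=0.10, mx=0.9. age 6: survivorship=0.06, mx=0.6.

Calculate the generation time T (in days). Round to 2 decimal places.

lx·mx: 0, 2.535, 0.912, 0.78, 0.315, 0.09, 0.036 → R0 = 4.668
x·lx·mx: 0, 2.535, 1.824, 2.34, 1.26, 0.45, 0.216 → Σ = 8.625
T = 8.625 / 4.668 = 1.847686… → 1.85

1.85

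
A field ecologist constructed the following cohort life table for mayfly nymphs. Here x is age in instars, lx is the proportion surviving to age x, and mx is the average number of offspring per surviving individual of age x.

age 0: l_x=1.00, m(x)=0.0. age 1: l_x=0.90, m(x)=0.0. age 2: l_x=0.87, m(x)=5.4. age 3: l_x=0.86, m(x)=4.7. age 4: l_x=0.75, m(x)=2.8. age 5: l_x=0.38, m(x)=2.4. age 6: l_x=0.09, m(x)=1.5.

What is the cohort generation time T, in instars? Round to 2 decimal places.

lx·mx: 0, 0, 4.698, 4.042, 2.1, 0.912, 0.135 → R0 = 11.887
x·lx·mx: 0, 0, 9.396, 12.126, 8.4, 4.56, 0.81 → Σ = 35.292
T = 35.292 / 11.887 = 2.968958… → 2.97

2.97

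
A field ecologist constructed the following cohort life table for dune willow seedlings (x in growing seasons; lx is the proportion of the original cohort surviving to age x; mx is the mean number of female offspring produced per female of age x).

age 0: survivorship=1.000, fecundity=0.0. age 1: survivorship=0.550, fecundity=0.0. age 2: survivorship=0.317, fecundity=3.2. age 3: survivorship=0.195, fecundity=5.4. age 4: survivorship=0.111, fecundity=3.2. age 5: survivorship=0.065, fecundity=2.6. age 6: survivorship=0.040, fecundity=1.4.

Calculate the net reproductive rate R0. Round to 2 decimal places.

lx·mx by age: 0, 0, 1.0144, 1.053, 0.3552, 0.169, 0.056
R0 = Σ lx·mx = 2.6476 → 2.65

2.65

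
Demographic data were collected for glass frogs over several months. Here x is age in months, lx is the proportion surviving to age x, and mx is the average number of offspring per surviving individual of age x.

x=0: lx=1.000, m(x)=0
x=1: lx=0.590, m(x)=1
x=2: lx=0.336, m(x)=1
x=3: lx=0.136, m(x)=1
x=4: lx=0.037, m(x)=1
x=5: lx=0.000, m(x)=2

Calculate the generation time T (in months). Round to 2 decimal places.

lx·mx: 0, 0.59, 0.336, 0.136, 0.037, 0 → R0 = 1.099
x·lx·mx: 0, 0.59, 0.672, 0.408, 0.148, 0 → Σ = 1.818
T = 1.818 / 1.099 = 1.654231… → 1.65

1.65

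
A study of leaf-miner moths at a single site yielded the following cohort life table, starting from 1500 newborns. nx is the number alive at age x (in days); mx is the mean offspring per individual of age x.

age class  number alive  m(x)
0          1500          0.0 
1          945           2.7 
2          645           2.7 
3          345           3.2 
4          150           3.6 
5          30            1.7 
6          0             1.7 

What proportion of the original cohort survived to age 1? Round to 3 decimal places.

0.630

l_1 = n_1/n_0 = 945/1500 = 0.63 → 0.630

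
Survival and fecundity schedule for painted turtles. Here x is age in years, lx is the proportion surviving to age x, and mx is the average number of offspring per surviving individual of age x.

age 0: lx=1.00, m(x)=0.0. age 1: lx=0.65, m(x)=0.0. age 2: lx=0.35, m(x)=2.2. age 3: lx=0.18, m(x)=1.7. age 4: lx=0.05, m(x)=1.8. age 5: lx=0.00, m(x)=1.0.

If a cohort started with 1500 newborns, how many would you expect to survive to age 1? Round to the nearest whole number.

975

Expected survivors = N0 · l_1 = 1500 × 0.65 = 975 → 975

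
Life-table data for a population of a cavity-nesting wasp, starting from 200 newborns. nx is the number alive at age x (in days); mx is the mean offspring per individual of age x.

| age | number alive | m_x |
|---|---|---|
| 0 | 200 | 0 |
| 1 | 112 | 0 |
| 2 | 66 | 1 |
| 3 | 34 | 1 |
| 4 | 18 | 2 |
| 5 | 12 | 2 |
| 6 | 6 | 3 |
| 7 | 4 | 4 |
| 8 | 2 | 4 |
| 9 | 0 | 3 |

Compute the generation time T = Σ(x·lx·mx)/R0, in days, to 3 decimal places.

3.871

lx = nx/n0 = nx/200: 1, 0.56, 0.33, 0.17, 0.09, 0.06, 0.03, 0.02, 0.01, 0
lx·mx: 0, 0, 0.33, 0.17, 0.18, 0.12, 0.09, 0.08, 0.04, 0 → R0 = 1.01
x·lx·mx: 0, 0, 0.66, 0.51, 0.72, 0.6, 0.54, 0.56, 0.32, 0 → Σ = 3.91
T = 3.91 / 1.01 = 3.871287… → 3.871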